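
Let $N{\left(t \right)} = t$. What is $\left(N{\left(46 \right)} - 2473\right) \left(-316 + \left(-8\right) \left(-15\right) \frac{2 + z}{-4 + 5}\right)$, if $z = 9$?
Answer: $-2436708$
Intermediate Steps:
$\left(N{\left(46 \right)} - 2473\right) \left(-316 + \left(-8\right) \left(-15\right) \frac{2 + z}{-4 + 5}\right) = \left(46 - 2473\right) \left(-316 + \left(-8\right) \left(-15\right) \frac{2 + 9}{-4 + 5}\right) = - 2427 \left(-316 + 120 \cdot \frac{11}{1}\right) = - 2427 \left(-316 + 120 \cdot 11 \cdot 1\right) = - 2427 \left(-316 + 120 \cdot 11\right) = - 2427 \left(-316 + 1320\right) = \left(-2427\right) 1004 = -2436708$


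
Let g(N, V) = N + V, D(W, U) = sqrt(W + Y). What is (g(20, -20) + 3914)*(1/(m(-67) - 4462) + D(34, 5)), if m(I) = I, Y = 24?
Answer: -3914/4529 + 3914*sqrt(58) ≈ 29807.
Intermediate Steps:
D(W, U) = sqrt(24 + W) (D(W, U) = sqrt(W + 24) = sqrt(24 + W))
(g(20, -20) + 3914)*(1/(m(-67) - 4462) + D(34, 5)) = ((20 - 20) + 3914)*(1/(-67 - 4462) + sqrt(24 + 34)) = (0 + 3914)*(1/(-4529) + sqrt(58)) = 3914*(-1/4529 + sqrt(58)) = -3914/4529 + 3914*sqrt(58)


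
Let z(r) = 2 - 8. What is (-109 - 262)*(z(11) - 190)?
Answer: 72716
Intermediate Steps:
z(r) = -6
(-109 - 262)*(z(11) - 190) = (-109 - 262)*(-6 - 190) = -371*(-196) = 72716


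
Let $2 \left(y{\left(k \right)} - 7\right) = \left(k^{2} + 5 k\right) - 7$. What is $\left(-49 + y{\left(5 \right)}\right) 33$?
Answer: $- \frac{1353}{2} \approx -676.5$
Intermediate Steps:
$y{\left(k \right)} = \frac{7}{2} + \frac{k^{2}}{2} + \frac{5 k}{2}$ ($y{\left(k \right)} = 7 + \frac{\left(k^{2} + 5 k\right) - 7}{2} = 7 + \frac{-7 + k^{2} + 5 k}{2} = 7 + \left(- \frac{7}{2} + \frac{k^{2}}{2} + \frac{5 k}{2}\right) = \frac{7}{2} + \frac{k^{2}}{2} + \frac{5 k}{2}$)
$\left(-49 + y{\left(5 \right)}\right) 33 = \left(-49 + \left(\frac{7}{2} + \frac{5^{2}}{2} + \frac{5}{2} \cdot 5\right)\right) 33 = \left(-49 + \left(\frac{7}{2} + \frac{1}{2} \cdot 25 + \frac{25}{2}\right)\right) 33 = \left(-49 + \left(\frac{7}{2} + \frac{25}{2} + \frac{25}{2}\right)\right) 33 = \left(-49 + \frac{57}{2}\right) 33 = \left(- \frac{41}{2}\right) 33 = - \frac{1353}{2}$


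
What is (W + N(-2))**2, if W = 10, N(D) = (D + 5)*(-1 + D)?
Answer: 1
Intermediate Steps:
N(D) = (-1 + D)*(5 + D) (N(D) = (5 + D)*(-1 + D) = (-1 + D)*(5 + D))
(W + N(-2))**2 = (10 + (-5 + (-2)**2 + 4*(-2)))**2 = (10 + (-5 + 4 - 8))**2 = (10 - 9)**2 = 1**2 = 1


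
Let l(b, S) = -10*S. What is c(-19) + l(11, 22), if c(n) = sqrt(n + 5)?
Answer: -220 + I*sqrt(14) ≈ -220.0 + 3.7417*I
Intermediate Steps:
c(n) = sqrt(5 + n)
c(-19) + l(11, 22) = sqrt(5 - 19) - 10*22 = sqrt(-14) - 220 = I*sqrt(14) - 220 = -220 + I*sqrt(14)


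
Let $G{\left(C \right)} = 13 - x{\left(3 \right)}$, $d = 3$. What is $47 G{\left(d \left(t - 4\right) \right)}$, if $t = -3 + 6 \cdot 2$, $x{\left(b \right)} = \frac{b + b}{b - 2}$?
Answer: $329$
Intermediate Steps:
$x{\left(b \right)} = \frac{2 b}{-2 + b}$
$t = 9$ ($t = -3 + 12 = 9$)
$G{\left(C \right)} = 7$ ($G{\left(C \right)} = 13 - 2 \cdot 3 \frac{1}{-2 + 3} = 13 - 2 \cdot 3 \cdot 1^{-1} = 13 - 2 \cdot 3 \cdot 1 = 13 - 6 = 7$)
$47 G{\left(d \left(t - 4\right) \right)} = 47 \cdot 7 = 329$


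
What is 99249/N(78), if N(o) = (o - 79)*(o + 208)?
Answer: -99249/286 ≈ -347.02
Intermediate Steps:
N(o) = (-79 + o)*(208 + o)
99249/N(78) = 99249/(-16432 + 78**2 + 129*78) = 99249/(-16432 + 6084 + 10062) = 99249/(-286) = 99249*(-1/286) = -99249/286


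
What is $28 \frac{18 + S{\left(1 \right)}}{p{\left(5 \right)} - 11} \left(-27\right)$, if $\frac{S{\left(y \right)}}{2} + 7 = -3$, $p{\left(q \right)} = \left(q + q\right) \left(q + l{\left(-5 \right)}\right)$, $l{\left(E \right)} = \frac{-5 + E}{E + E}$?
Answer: $\frac{216}{7} \approx 30.857$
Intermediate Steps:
$l{\left(E \right)} = \frac{-5 + E}{2 E}$
$p{\left(q \right)} = 2 q \left(1 + q\right)$ ($p{\left(q \right)} = \left(q + q\right) \left(q + \frac{-5 - 5}{2 \left(-5\right)}\right) = 2 q \left(q + \frac{1}{2} \left(- \frac{1}{5}\right) \left(-10\right)\right) = 2 q \left(q + 1\right) = 2 q \left(1 + q\right)$)
$S{\left(y \right)} = -20$ ($S{\left(y \right)} = -14 + 2 \left(-3\right) = -14 - 6 = -20$)
$28 \frac{18 + S{\left(1 \right)}}{p{\left(5 \right)} - 11} \left(-27\right) = 28 \frac{18 - 20}{2 \cdot 5 \left(1 + 5\right) - 11} \left(-27\right) = 28 \left(- \frac{2}{2 \cdot 5 \cdot 6 - 11}\right) \left(-27\right) = 28 \left(- \frac{2}{60 - 11}\right) \left(-27\right) = 28 \left(- \frac{2}{49}\right) \left(-27\right) = \left(- \frac{8}{7}\right) \left(-27\right) = \frac{216}{7}$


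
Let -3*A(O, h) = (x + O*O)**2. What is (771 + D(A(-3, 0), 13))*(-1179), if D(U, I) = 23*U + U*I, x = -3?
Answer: -399681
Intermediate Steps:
A(O, h) = -(-3 + O**2)**2/3 (A(O, h) = -(-3 + O*O)**2/3 = -(-3 + O**2)**2/3)
D(U, I) = 23*U + I*U
(771 + D(A(-3, 0), 13))*(-1179) = (771 + (-(-3 + (-3)**2)**2/3)*(23 + 13))*(-1179) = (771 - (-3 + 9)**2/3*36)*(-1179) = (771 - 1/3*6**2*36)*(-1179) = (771 - 1/3*36*36)*(-1179) = (771 - 12*36)*(-1179) = (771 - 432)*(-1179) = 339*(-1179) = -399681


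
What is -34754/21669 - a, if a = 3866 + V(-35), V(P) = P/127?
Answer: -10642744301/2751963 ≈ -3867.3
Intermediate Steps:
V(P) = P/127 (V(P) = P*(1/127) = P/127)
a = 490947/127 (a = 3866 + (1/127)*(-35) = 3866 - 35/127 = 490947/127 ≈ 3865.7)
-34754/21669 - a = -34754/21669 - 1*490947/127 = -34754*1/21669 - 490947/127 = -34754/21669 - 490947/127 = -10642744301/2751963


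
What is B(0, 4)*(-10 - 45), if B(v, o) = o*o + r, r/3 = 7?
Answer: -2035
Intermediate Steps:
r = 21 (r = 3*7 = 21)
B(v, o) = 21 + o² (B(v, o) = o*o + 21 = o² + 21 = 21 + o²)
B(0, 4)*(-10 - 45) = (21 + 4²)*(-10 - 45) = (21 + 16)*(-55) = 37*(-55) = -2035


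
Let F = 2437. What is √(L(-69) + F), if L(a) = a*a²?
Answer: 2*I*√81518 ≈ 571.03*I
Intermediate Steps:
L(a) = a³
√(L(-69) + F) = √((-69)³ + 2437) = √(-328509 + 2437) = √(-326072) = 2*I*√81518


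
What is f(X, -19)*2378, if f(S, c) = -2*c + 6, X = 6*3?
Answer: 104632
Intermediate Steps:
X = 18
f(S, c) = 6 - 2*c
f(X, -19)*2378 = (6 - 2*(-19))*2378 = (6 + 38)*2378 = 44*2378 = 104632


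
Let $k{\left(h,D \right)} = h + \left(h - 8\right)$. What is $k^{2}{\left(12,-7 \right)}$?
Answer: $256$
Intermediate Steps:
$k{\left(h,D \right)} = -8 + 2 h$ ($k{\left(h,D \right)} = h + \left(-8 + h\right) = -8 + 2 h$)
$k^{2}{\left(12,-7 \right)} = \left(-8 + 2 \cdot 12\right)^{2} = \left(-8 + 24\right)^{2} = 16^{2} = 256$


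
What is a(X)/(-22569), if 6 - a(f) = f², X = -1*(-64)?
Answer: 4090/22569 ≈ 0.18122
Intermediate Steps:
X = 64
a(f) = 6 - f²
a(X)/(-22569) = (6 - 1*64²)/(-22569) = (6 - 1*4096)*(-1/22569) = (6 - 4096)*(-1/22569) = -4090*(-1/22569) = 4090/22569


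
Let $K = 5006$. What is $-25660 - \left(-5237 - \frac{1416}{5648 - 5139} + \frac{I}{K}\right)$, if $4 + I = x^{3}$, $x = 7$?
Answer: $- \frac{52031990897}{2548054} \approx -20420.0$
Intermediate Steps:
$I = 339$ ($I = -4 + 7^{3} = -4 + 343 = 339$)
$-25660 - \left(-5237 - \frac{1416}{5648 - 5139} + \frac{I}{K}\right) = -25660 - \left(-5237 + \frac{339}{5006} - \frac{1416}{5648 - 5139}\right) = -25660 - \left(-5237 - \frac{1416}{509} + \frac{339}{5006}\right) = -25660 + \left(5237 - \left(\left(-1416\right) \frac{1}{509} + \frac{339}{5006}\right)\right) = -25660 + \left(5237 - \left(- \frac{1416}{509} + \frac{339}{5006}\right)\right) = -25660 + \left(5237 - - \frac{6915945}{2548054}\right) = -25660 + \left(5237 + \frac{6915945}{2548054}\right) = -25660 + \frac{13351074743}{2548054} = - \frac{52031990897}{2548054}$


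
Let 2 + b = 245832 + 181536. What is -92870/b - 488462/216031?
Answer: -114407425031/46162152173 ≈ -2.4784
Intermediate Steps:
b = 427366 (b = -2 + (245832 + 181536) = -2 + 427368 = 427366)
-92870/b - 488462/216031 = -92870/427366 - 488462/216031 = -92870*1/427366 - 488462*1/216031 = -46435/213683 - 488462/216031 = -114407425031/46162152173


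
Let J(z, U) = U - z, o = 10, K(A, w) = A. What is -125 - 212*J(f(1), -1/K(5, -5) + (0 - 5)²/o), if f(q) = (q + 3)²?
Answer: 13897/5 ≈ 2779.4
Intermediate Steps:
f(q) = (3 + q)²
-125 - 212*J(f(1), -1/K(5, -5) + (0 - 5)²/o) = -125 - 212*((-1/5 + (0 - 5)²/10) - (3 + 1)²) = -125 - 212*((-1*⅕ + (-5)²*(⅒)) - 1*4²) = -125 - 212*((-⅕ + 25*(⅒)) - 1*16) = -125 - 212*((-⅕ + 5/2) - 16) = -125 - 212*(23/10 - 16) = -125 - 212*(-137/10) = -125 + 14522/5 = 13897/5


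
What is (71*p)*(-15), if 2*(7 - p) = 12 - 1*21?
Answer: -24495/2 ≈ -12248.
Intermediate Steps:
p = 23/2 (p = 7 - (12 - 1*21)/2 = 7 - (12 - 21)/2 = 7 - 1/2*(-9) = 7 + 9/2 = 23/2 ≈ 11.500)
(71*p)*(-15) = (71*(23/2))*(-15) = (1633/2)*(-15) = -24495/2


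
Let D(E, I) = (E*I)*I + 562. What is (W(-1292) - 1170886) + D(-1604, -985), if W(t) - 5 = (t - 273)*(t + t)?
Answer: -1553367259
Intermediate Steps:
D(E, I) = 562 + E*I² (D(E, I) = E*I² + 562 = 562 + E*I²)
W(t) = 5 + 2*t*(-273 + t) (W(t) = 5 + (t - 273)*(t + t) = 5 + (-273 + t)*(2*t) = 5 + 2*t*(-273 + t))
(W(-1292) - 1170886) + D(-1604, -985) = ((5 - 546*(-1292) + 2*(-1292)²) - 1170886) + (562 - 1604*(-985)²) = ((5 + 705432 + 2*1669264) - 1170886) + (562 - 1604*970225) = ((5 + 705432 + 3338528) - 1170886) + (562 - 1556240900) = (4043965 - 1170886) - 1556240338 = 2873079 - 1556240338 = -1553367259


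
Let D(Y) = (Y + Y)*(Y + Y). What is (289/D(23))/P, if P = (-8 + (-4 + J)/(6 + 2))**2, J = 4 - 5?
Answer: 4624/2518569 ≈ 0.0018360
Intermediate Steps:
J = -1
D(Y) = 4*Y**2 (D(Y) = (2*Y)*(2*Y) = 4*Y**2)
P = 4761/64 (P = (-8 + (-4 - 1)/(6 + 2))**2 = (-8 - 5/8)**2 = (-69/8)**2 = 4761/64 ≈ 74.391)
(289/D(23))/P = (289/((4*23**2)))/(4761/64) = (289/((4*529)))*(64/4761) = (289/2116)*(64/4761) = 4624/2518569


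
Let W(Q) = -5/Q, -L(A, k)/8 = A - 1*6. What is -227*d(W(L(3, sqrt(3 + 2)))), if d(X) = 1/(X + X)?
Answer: 2724/5 ≈ 544.80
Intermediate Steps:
L(A, k) = 48 - 8*A (L(A, k) = -8*(A - 1*6) = -8*(A - 6) = -8*(-6 + A) = 48 - 8*A)
d(X) = 1/(2*X)
-227*d(W(L(3, sqrt(3 + 2)))) = -227/(2*((-5/(48 - 8*3)))) = -227/(2*((-5/(48 - 24)))) = -227/(2*((-5/24))) = -227/(2*((-5*1/24))) = -227/(2*(-5/24)) = -227*(-24)/(2*5) = -227*(-12/5) = 2724/5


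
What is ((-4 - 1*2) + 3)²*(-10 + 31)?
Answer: 189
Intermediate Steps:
((-4 - 1*2) + 3)²*(-10 + 31) = ((-4 - 2) + 3)²*21 = (-6 + 3)²*21 = (-3)²*21 = 9*21 = 189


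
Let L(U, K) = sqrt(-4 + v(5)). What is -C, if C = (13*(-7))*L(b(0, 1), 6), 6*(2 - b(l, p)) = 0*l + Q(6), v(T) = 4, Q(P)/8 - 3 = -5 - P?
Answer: 0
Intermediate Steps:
Q(P) = -16 - 8*P (Q(P) = 24 + 8*(-5 - P) = 24 + (-40 - 8*P) = -16 - 8*P)
b(l, p) = 38/3 (b(l, p) = 2 - (0*l + (-16 - 8*6))/6 = 2 - (0 + (-16 - 48))/6 = 2 - (0 - 64)/6 = 2 - 1/6*(-64) = 2 + 32/3 = 38/3)
L(U, K) = 0 (L(U, K) = sqrt(-4 + 4) = sqrt(0) = 0)
C = 0 (C = (13*(-7))*0 = -91*0 = 0)
-C = -1*0 = 0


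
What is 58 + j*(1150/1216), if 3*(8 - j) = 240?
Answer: -767/76 ≈ -10.092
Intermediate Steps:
j = -72 (j = 8 - 1/3*240 = 8 - 80 = -72)
58 + j*(1150/1216) = 58 - 82800/1216 = 58 - 72*575/608 = 58 - 5175/76 = -767/76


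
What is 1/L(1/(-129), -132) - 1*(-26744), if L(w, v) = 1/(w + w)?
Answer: 3449974/129 ≈ 26744.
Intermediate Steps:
L(w, v) = 1/(2*w)
1/L(1/(-129), -132) - 1*(-26744) = 1/(1/(2*(1/(-129)))) - 1*(-26744) = 1/(1/(2*(-1/129))) + 26744 = 1/((½)*(-129)) + 26744 = 1/(-129/2) + 26744 = -2/129 + 26744 = 3449974/129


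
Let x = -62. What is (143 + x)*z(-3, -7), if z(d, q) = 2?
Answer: 162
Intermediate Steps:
(143 + x)*z(-3, -7) = (143 - 62)*2 = 81*2 = 162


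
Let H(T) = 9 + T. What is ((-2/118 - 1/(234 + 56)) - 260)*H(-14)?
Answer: 4448949/3422 ≈ 1300.1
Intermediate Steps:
((-2/118 - 1/(234 + 56)) - 260)*H(-14) = ((-2/118 - 1/(234 + 56)) - 260)*(9 - 14) = (((1/118)*(-2) - 1/290) - 260)*(-5) = ((-1/59 - 1*1/290) - 260)*(-5) = ((-1/59 - 1/290) - 260)*(-5) = (-349/17110 - 260)*(-5) = -4448949/17110*(-5) = 4448949/3422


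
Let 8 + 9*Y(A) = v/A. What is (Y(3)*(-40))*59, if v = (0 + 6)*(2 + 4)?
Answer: -9440/9 ≈ -1048.9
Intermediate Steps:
v = 36 (v = 6*6 = 36)
Y(A) = -8/9 + 4/A (Y(A) = -8/9 + (36/A)/9 = -8/9 + 4/A)
(Y(3)*(-40))*59 = ((-8/9 + 4/3)*(-40))*59 = ((4/9)*(-40))*59 = -160/9*59 = -9440/9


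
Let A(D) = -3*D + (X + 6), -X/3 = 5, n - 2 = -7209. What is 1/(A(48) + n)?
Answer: -1/7360 ≈ -0.00013587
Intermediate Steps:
n = -7207 (n = 2 - 7209 = -7207)
X = -15 (X = -3*5 = -15)
A(D) = -9 - 3*D (A(D) = -3*D + (-15 + 6) = -3*D - 9 = -9 - 3*D)
1/(A(48) + n) = 1/((-9 - 3*48) - 7207) = 1/((-9 - 144) - 7207) = 1/(-153 - 7207) = 1/(-7360) = -1/7360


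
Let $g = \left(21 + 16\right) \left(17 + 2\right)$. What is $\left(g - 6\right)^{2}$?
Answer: $485809$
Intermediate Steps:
$g = 703$ ($g = 37 \cdot 19 = 703$)
$\left(g - 6\right)^{2} = \left(703 - 6\right)^{2} = 697^{2} = 485809$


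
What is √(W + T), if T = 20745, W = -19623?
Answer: √1122 ≈ 33.496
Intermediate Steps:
√(W + T) = √(-19623 + 20745) = √1122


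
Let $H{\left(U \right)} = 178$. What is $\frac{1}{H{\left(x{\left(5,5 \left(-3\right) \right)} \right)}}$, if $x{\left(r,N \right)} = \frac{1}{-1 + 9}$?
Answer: $\frac{1}{178} \approx 0.005618$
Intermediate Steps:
$x{\left(r,N \right)} = \frac{1}{8}$
$\frac{1}{H{\left(x{\left(5,5 \left(-3\right) \right)} \right)}} = \frac{1}{178}$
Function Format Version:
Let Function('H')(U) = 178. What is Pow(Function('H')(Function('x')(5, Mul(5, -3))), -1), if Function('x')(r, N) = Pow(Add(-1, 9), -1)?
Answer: Rational(1, 178) ≈ 0.0056180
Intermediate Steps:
Function('x')(r, N) = Rational(1, 8) (Function('x')(r, N) = Pow(8, -1) = Rational(1, 8))
Pow(Function('H')(Function('x')(5, Mul(5, -3))), -1) = Pow(178, -1) = Rational(1, 178)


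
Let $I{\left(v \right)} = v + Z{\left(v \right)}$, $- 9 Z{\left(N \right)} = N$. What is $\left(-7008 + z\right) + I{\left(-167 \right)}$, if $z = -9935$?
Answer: $- \frac{153823}{9} \approx -17091.0$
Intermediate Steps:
$Z{\left(N \right)} = - \frac{N}{9}$
$I{\left(v \right)} = \frac{8 v}{9}$ ($I{\left(v \right)} = v - \frac{v}{9} = \frac{8 v}{9}$)
$\left(-7008 + z\right) + I{\left(-167 \right)} = \left(-7008 - 9935\right) + \frac{8}{9} \left(-167\right) = -16943 - \frac{1336}{9} = - \frac{153823}{9}$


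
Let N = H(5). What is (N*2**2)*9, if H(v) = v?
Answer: 180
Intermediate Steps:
N = 5
(N*2**2)*9 = (5*2**2)*9 = (5*4)*9 = 20*9 = 180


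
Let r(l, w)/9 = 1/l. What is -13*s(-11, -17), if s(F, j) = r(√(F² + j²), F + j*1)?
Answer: -117*√410/410 ≈ -5.7782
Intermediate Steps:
r(l, w) = 9/l
s(F, j) = 9/√(F² + j²) (s(F, j) = 9/(√(F² + j²)) = 9/√(F² + j²))
-13*s(-11, -17) = -117/√((-11)² + (-17)²) = -117/√(121 + 289) = -117/√410 = -117*√410/410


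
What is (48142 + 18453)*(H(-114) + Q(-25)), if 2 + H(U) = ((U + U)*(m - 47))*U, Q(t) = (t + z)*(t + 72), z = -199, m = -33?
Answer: -139176224550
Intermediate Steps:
Q(t) = (-199 + t)*(72 + t) (Q(t) = (t - 199)*(t + 72) = (-199 + t)*(72 + t))
H(U) = -2 - 160*U² (H(U) = -2 + ((U + U)*(-33 - 47))*U = -2 + ((2*U)*(-80))*U = -2 + (-160*U)*U = -2 - 160*U²)
(48142 + 18453)*(H(-114) + Q(-25)) = (48142 + 18453)*((-2 - 160*(-114)²) + (-14328 + (-25)² - 127*(-25))) = 66595*((-2 - 160*12996) + (-14328 + 625 + 3175)) = 66595*((-2 - 2079360) - 10528) = 66595*(-2079362 - 10528) = 66595*(-2089890) = -139176224550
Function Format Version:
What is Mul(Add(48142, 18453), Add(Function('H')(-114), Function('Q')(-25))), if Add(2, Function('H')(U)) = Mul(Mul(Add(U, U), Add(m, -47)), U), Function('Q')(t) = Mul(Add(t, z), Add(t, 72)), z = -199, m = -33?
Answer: -139176224550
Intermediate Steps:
Function('Q')(t) = Mul(Add(-199, t), Add(72, t)) (Function('Q')(t) = Mul(Add(t, -199), Add(t, 72)) = Mul(Add(-199, t), Add(72, t)))
Function('H')(U) = Add(-2, Mul(-160, Pow(U, 2))) (Function('H')(U) = Add(-2, Mul(Mul(Add(U, U), Add(-33, -47)), U)) = Add(-2, Mul(Mul(Mul(2, U), -80), U)) = Add(-2, Mul(Mul(-160, U), U)) = Add(-2, Mul(-160, Pow(U, 2))))
Mul(Add(48142, 18453), Add(Function('H')(-114), Function('Q')(-25))) = Mul(Add(48142, 18453), Add(Add(-2, Mul(-160, Pow(-114, 2))), Add(-14328, Pow(-25, 2), Mul(-127, -25)))) = Mul(66595, Add(Add(-2, Mul(-160, 12996)), Add(-14328, 625, 3175))) = Mul(66595, Add(Add(-2, -2079360), -10528)) = Mul(66595, Add(-2079362, -10528)) = Mul(66595, -2089890) = -139176224550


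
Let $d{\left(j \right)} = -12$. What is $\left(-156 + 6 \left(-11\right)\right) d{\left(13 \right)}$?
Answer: $2664$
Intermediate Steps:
$\left(-156 + 6 \left(-11\right)\right) d{\left(13 \right)} = \left(-156 + 6 \left(-11\right)\right) \left(-12\right) = \left(-156 - 66\right) \left(-12\right) = \left(-222\right) \left(-12\right) = 2664$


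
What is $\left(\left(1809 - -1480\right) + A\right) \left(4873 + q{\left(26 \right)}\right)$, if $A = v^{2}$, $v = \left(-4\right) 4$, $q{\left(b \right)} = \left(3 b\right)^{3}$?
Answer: $1699561625$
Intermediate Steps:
$q{\left(b \right)} = 27 b^{3}$
$v = -16$
$A = 256$ ($A = \left(-16\right)^{2} = 256$)
$\left(\left(1809 - -1480\right) + A\right) \left(4873 + q{\left(26 \right)}\right) = \left(\left(1809 - -1480\right) + 256\right) \left(4873 + 27 \cdot 26^{3}\right) = \left(\left(1809 + 1480\right) + 256\right) \left(4873 + 27 \cdot 17576\right) = \left(3289 + 256\right) \left(4873 + 474552\right) = 3545 \cdot 479425 = 1699561625$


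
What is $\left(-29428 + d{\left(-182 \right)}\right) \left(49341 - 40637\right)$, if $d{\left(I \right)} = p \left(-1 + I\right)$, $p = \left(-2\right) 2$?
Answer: $-249769984$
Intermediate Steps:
$p = -4$
$d{\left(I \right)} = 4 - 4 I$ ($d{\left(I \right)} = - 4 \left(-1 + I\right) = 4 - 4 I$)
$\left(-29428 + d{\left(-182 \right)}\right) \left(49341 - 40637\right) = \left(-29428 + \left(4 - -728\right)\right) \left(49341 - 40637\right) = \left(-29428 + \left(4 + 728\right)\right) 8704 = \left(-29428 + 732\right) 8704 = \left(-28696\right) 8704 = -249769984$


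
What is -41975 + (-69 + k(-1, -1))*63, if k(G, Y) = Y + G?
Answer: -46448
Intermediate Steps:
k(G, Y) = G + Y
-41975 + (-69 + k(-1, -1))*63 = -41975 + (-69 + (-1 - 1))*63 = -41975 + (-69 - 2)*63 = -41975 - 71*63 = -41975 - 4473 = -46448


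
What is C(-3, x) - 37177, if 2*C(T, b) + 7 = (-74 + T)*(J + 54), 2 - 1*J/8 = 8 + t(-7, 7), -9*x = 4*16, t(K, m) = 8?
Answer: -69895/2 ≈ -34948.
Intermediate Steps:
x = -64/9 (x = -4*16/9 = -1/9*64 = -64/9 ≈ -7.1111)
J = -112 (J = 16 - 8*(8 + 8) = 16 - 8*16 = 16 - 128 = -112)
C(T, b) = 4285/2 - 29*T (C(T, b) = -7/2 + ((-74 + T)*(-112 + 54))/2 = -7/2 + ((-74 + T)*(-58))/2 = -7/2 + (4292 - 58*T)/2 = -7/2 + (2146 - 29*T) = 4285/2 - 29*T)
C(-3, x) - 37177 = (4285/2 - 29*(-3)) - 37177 = (4285/2 + 87) - 37177 = 4459/2 - 37177 = -69895/2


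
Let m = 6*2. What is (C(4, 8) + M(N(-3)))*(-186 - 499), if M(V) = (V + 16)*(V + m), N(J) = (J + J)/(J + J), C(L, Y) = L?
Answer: -154125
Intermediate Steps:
m = 12
N(J) = 1 (N(J) = (2*J)/((2*J)) = (2*J)*(1/(2*J)) = 1)
M(V) = (12 + V)*(16 + V) (M(V) = (V + 16)*(V + 12) = (16 + V)*(12 + V) = (12 + V)*(16 + V))
(C(4, 8) + M(N(-3)))*(-186 - 499) = (4 + (192 + 1² + 28*1))*(-186 - 499) = (4 + (192 + 1 + 28))*(-685) = (4 + 221)*(-685) = 225*(-685) = -154125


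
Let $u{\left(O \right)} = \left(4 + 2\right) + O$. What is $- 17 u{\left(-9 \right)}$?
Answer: $51$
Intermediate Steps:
$u{\left(O \right)} = 6 + O$
$- 17 u{\left(-9 \right)} = - 17 \left(6 - 9\right) = \left(-17\right) \left(-3\right) = 51$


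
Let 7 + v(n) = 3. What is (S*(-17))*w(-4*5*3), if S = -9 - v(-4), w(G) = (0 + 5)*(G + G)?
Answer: -51000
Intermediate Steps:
v(n) = -4 (v(n) = -7 + 3 = -4)
w(G) = 10*G (w(G) = 5*(2*G) = 10*G)
S = -5 (S = -9 - 1*(-4) = -9 + 4 = -5)
(S*(-17))*w(-4*5*3) = (-5*(-17))*(10*(-4*5*3)) = 85*(10*(-20*3)) = 85*(10*(-60)) = 85*(-600) = -51000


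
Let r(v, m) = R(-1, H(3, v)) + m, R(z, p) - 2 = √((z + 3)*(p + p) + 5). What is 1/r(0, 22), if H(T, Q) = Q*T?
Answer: 24/571 - √5/571 ≈ 0.038115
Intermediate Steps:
R(z, p) = 2 + √(5 + 2*p*(3 + z)) (R(z, p) = 2 + √((z + 3)*(p + p) + 5) = 2 + √((3 + z)*(2*p) + 5) = 2 + √(2*p*(3 + z) + 5) = 2 + √(5 + 2*p*(3 + z)))
r(v, m) = 2 + m + √(5 + 12*v) (r(v, m) = (2 + √(5 + 6*(v*3) + 2*(v*3)*(-1))) + m = (2 + √(5 + 6*(3*v) + 2*(3*v)*(-1))) + m = (2 + √(5 + 18*v - 6*v)) + m = (2 + √(5 + 12*v)) + m = 2 + m + √(5 + 12*v))
1/r(0, 22) = 1/(2 + 22 + √(5 + 12*0)) = 1/(2 + 22 + √(5 + 0)) = 1/(2 + 22 + √5) = 1/(24 + √5)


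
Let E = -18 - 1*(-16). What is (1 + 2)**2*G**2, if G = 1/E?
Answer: 9/4 ≈ 2.2500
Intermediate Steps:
E = -2 (E = -18 + 16 = -2)
G = -1/2 (G = 1/(-2) = -1/2 ≈ -0.50000)
(1 + 2)**2*G**2 = (1 + 2)**2*(-1/2)**2 = 3**2*(1/4) = 9*(1/4) = 9/4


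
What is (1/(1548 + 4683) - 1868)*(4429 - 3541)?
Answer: -3445294072/2077 ≈ -1.6588e+6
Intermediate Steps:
(1/(1548 + 4683) - 1868)*(4429 - 3541) = (1/6231 - 1868)*888 = -11639507/6231*888 = -3445294072/2077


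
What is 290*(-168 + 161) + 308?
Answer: -1722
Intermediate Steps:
290*(-168 + 161) + 308 = 290*(-7) + 308 = -2030 + 308 = -1722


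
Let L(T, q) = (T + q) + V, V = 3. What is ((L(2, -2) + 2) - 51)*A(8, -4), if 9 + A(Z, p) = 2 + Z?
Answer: -46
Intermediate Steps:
A(Z, p) = -7 + Z (A(Z, p) = -9 + (2 + Z) = -7 + Z)
L(T, q) = 3 + T + q (L(T, q) = (T + q) + 3 = 3 + T + q)
((L(2, -2) + 2) - 51)*A(8, -4) = (((3 + 2 - 2) + 2) - 51)*(-7 + 8) = ((3 + 2) - 51)*1 = (5 - 51)*1 = -46*1 = -46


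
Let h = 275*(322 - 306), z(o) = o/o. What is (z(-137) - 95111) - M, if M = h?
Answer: -99510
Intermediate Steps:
z(o) = 1
h = 4400 (h = 275*16 = 4400)
M = 4400
(z(-137) - 95111) - M = (1 - 95111) - 1*4400 = -95110 - 4400 = -99510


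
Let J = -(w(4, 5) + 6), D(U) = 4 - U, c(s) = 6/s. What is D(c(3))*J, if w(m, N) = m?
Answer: -20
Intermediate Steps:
J = -10 (J = -(4 + 6) = -1*10 = -10)
D(c(3))*J = (4 - 6/3)*(-10) = (4 - 1*2)*(-10) = (4 - 2)*(-10) = 2*(-10) = -20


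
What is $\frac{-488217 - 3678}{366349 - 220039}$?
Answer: $- \frac{32793}{9754} \approx -3.362$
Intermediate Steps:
$\frac{-488217 - 3678}{366349 - 220039} = - \frac{491895}{146310} = \left(-491895\right) \frac{1}{146310} = - \frac{32793}{9754}$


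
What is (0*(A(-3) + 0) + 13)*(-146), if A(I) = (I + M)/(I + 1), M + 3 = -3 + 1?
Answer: -1898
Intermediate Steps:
M = -5 (M = -3 + (-3 + 1) = -3 - 2 = -5)
A(I) = (-5 + I)/(1 + I) (A(I) = (I - 5)/(I + 1) = (-5 + I)/(1 + I))
(0*(A(-3) + 0) + 13)*(-146) = (0*((-5 - 3)/(1 - 3) + 0) + 13)*(-146) = (0*(-8/(-2) + 0) + 13)*(-146) = (0*(-½*(-8) + 0) + 13)*(-146) = (0*(4 + 0) + 13)*(-146) = (0*4 + 13)*(-146) = (0 + 13)*(-146) = 13*(-146) = -1898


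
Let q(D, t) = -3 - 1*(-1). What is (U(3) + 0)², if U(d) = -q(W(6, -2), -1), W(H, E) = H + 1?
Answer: 4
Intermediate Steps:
W(H, E) = 1 + H
q(D, t) = -2 (q(D, t) = -3 + 1 = -2)
U(d) = 2 (U(d) = -1*(-2) = 2)
(U(3) + 0)² = (2 + 0)² = 2² = 4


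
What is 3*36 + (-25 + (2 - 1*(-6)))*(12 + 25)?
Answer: -521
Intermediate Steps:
3*36 + (-25 + (2 - 1*(-6)))*(12 + 25) = 108 + (-25 + (2 + 6))*37 = 108 + (-25 + 8)*37 = 108 - 17*37 = 108 - 629 = -521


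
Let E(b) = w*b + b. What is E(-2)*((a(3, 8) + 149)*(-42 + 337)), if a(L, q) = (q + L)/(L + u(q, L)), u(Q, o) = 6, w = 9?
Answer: -7976800/9 ≈ -8.8631e+5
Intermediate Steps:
a(L, q) = (L + q)/(6 + L) (a(L, q) = (q + L)/(L + 6) = (L + q)/(6 + L))
E(b) = 10*b (E(b) = 9*b + b = 10*b)
E(-2)*((a(3, 8) + 149)*(-42 + 337)) = (10*(-2))*(((3 + 8)/(6 + 3) + 149)*(-42 + 337)) = -20*(11/9 + 149)*295 = -27040*295/9 = -20*398840/9 = -7976800/9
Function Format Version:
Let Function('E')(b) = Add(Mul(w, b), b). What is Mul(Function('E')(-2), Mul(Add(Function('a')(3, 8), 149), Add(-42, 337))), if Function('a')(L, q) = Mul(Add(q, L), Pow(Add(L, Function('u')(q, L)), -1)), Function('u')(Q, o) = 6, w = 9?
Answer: Rational(-7976800, 9) ≈ -8.8631e+5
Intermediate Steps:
Function('a')(L, q) = Mul(Pow(Add(6, L), -1), Add(L, q)) (Function('a')(L, q) = Mul(Add(q, L), Pow(Add(L, 6), -1)) = Mul(Add(L, q), Pow(Add(6, L), -1)) = Mul(Pow(Add(6, L), -1), Add(L, q)))
Function('E')(b) = Mul(10, b) (Function('E')(b) = Add(Mul(9, b), b) = Mul(10, b))
Mul(Function('E')(-2), Mul(Add(Function('a')(3, 8), 149), Add(-42, 337))) = Mul(Mul(10, -2), Mul(Add(Mul(Pow(Add(6, 3), -1), Add(3, 8)), 149), Add(-42, 337))) = Mul(-20, Mul(Add(Mul(Pow(9, -1), 11), 149), 295)) = Mul(-20, Mul(Add(Mul(Rational(1, 9), 11), 149), 295)) = Mul(-20, Mul(Add(Rational(11, 9), 149), 295)) = Mul(-20, Mul(Rational(1352, 9), 295)) = Mul(-20, Rational(398840, 9)) = Rational(-7976800, 9)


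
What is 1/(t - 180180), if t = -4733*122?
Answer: -1/757606 ≈ -1.3199e-6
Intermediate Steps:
t = -577426
1/(t - 180180) = 1/(-577426 - 180180) = 1/(-757606) = -1/757606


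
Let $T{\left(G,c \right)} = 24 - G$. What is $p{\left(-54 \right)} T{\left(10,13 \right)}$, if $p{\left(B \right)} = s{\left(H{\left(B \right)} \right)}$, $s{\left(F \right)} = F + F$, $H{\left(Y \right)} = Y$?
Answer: $-1512$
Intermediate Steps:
$s{\left(F \right)} = 2 F$
$p{\left(B \right)} = 2 B$
$p{\left(-54 \right)} T{\left(10,13 \right)} = 2 \left(-54\right) \left(24 - 10\right) = - 108 \left(24 - 10\right) = \left(-108\right) 14 = -1512$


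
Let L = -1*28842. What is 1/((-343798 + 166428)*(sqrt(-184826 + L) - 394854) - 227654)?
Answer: I/(2*(177370*sqrt(53417) + 35017513163*I)) ≈ 1.4279e-11 + 1.6715e-14*I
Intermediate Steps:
L = -28842
1/((-343798 + 166428)*(sqrt(-184826 + L) - 394854) - 227654) = 1/((-343798 + 166428)*(sqrt(-184826 - 28842) - 394854) - 227654) = 1/(-177370*(sqrt(-213668) - 394854) - 227654) = 1/(-177370*(2*I*sqrt(53417) - 394854) - 227654) = 1/(-177370*(-394854 + 2*I*sqrt(53417)) - 227654) = 1/((70035253980 - 354740*I*sqrt(53417)) - 227654) = 1/(70035026326 - 354740*I*sqrt(53417))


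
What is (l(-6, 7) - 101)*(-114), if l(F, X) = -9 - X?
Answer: 13338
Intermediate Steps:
(l(-6, 7) - 101)*(-114) = ((-9 - 1*7) - 101)*(-114) = ((-9 - 7) - 101)*(-114) = (-16 - 101)*(-114) = -117*(-114) = 13338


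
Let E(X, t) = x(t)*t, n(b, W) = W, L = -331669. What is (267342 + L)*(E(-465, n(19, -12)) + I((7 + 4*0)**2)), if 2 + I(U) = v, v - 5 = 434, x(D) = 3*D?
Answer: -55900163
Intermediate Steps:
v = 439 (v = 5 + 434 = 439)
I(U) = 437 (I(U) = -2 + 439 = 437)
E(X, t) = 3*t**2 (E(X, t) = (3*t)*t = 3*t**2)
(267342 + L)*(E(-465, n(19, -12)) + I((7 + 4*0)**2)) = (267342 - 331669)*(3*(-12)**2 + 437) = -64327*(3*144 + 437) = -64327*(432 + 437) = -64327*869 = -55900163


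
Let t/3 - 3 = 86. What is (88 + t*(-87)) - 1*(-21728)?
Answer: -1413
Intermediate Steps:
t = 267 (t = 9 + 3*86 = 9 + 258 = 267)
(88 + t*(-87)) - 1*(-21728) = (88 + 267*(-87)) - 1*(-21728) = (88 - 23229) + 21728 = -23141 + 21728 = -1413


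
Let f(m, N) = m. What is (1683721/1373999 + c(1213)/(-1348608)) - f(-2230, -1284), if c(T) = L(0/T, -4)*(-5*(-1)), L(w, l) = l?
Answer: 1033607395963627/463246510848 ≈ 2231.2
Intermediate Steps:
c(T) = -20 (c(T) = -(-20)*(-1) = -4*5 = -20)
(1683721/1373999 + c(1213)/(-1348608)) - f(-2230, -1284) = (1683721/1373999 - 20/(-1348608)) - 1*(-2230) = (1683721*(1/1373999) - 20*(-1/1348608)) + 2230 = (1683721/1373999 + 5/337152) + 2230 = 567676772587/463246510848 + 2230 = 1033607395963627/463246510848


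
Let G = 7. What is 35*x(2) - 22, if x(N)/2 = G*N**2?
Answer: 1938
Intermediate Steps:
x(N) = 14*N**2 (x(N) = 2*(7*N**2) = 14*N**2)
35*x(2) - 22 = 35*(14*2**2) - 22 = 35*(14*4) - 22 = 35*56 - 22 = 1960 - 22 = 1938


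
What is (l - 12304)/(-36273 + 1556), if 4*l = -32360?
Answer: 20394/34717 ≈ 0.58744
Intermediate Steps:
l = -8090 (l = (¼)*(-32360) = -8090)
(l - 12304)/(-36273 + 1556) = (-8090 - 12304)/(-36273 + 1556) = -20394/(-34717) = -20394*(-1/34717) = 20394/34717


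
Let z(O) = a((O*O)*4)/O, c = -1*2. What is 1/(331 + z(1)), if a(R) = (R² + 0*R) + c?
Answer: 1/345 ≈ 0.0028986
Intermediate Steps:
c = -2
a(R) = -2 + R² (a(R) = (R² + 0*R) - 2 = (R² + 0) - 2 = R² - 2 = -2 + R²)
z(O) = (-2 + 16*O⁴)/O (z(O) = (-2 + ((O*O)*4)²)/O = (-2 + (O²*4)²)/O = (-2 + (4*O²)²)/O = (-2 + 16*O⁴)/O)
1/(331 + z(1)) = 1/(331 + 2*(-1 + 8*1⁴)/1) = 1/(331 + 2*1*(-1 + 8*1)) = 1/(331 + 2*1*(-1 + 8)) = 1/(331 + 2*1*7) = 1/(331 + 14) = 1/345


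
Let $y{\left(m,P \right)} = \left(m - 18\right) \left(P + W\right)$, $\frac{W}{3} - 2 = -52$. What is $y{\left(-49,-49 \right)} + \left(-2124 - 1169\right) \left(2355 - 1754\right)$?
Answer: $-1965760$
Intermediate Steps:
$W = -150$ ($W = 6 + 3 \left(-52\right) = 6 - 156 = -150$)
$y{\left(m,P \right)} = \left(-150 + P\right) \left(-18 + m\right)$ ($y{\left(m,P \right)} = \left(m - 18\right) \left(P - 150\right) = \left(-18 + m\right) \left(-150 + P\right) = \left(-150 + P\right) \left(-18 + m\right)$)
$y{\left(-49,-49 \right)} + \left(-2124 - 1169\right) \left(2355 - 1754\right) = \left(2700 - -7350 - -882 - -2401\right) + \left(-2124 - 1169\right) \left(2355 - 1754\right) = \left(2700 + 7350 + 882 + 2401\right) - 1979093 = 13333 - 1979093 = -1965760$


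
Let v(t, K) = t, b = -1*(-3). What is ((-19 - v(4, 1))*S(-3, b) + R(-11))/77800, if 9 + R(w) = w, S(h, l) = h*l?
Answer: 187/77800 ≈ 0.0024036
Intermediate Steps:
b = 3
R(w) = -9 + w
((-19 - v(4, 1))*S(-3, b) + R(-11))/77800 = ((-19 - 1*4)*(-3*3) + (-9 - 11))/77800 = ((-19 - 4)*(-9) - 20)*(1/77800) = (-23*(-9) - 20)*(1/77800) = (207 - 20)*(1/77800) = 187*(1/77800) = 187/77800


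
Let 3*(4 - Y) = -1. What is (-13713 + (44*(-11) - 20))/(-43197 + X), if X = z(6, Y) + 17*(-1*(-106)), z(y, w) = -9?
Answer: 14217/41404 ≈ 0.34337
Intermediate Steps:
Y = 13/3 (Y = 4 - ⅓*(-1) = 4 + ⅓ = 13/3 ≈ 4.3333)
X = 1793 (X = -9 + 17*(-1*(-106)) = -9 + 17*106 = -9 + 1802 = 1793)
(-13713 + (44*(-11) - 20))/(-43197 + X) = (-13713 + (44*(-11) - 20))/(-43197 + 1793) = (-13713 + (-484 - 20))/(-41404) = (-13713 - 504)*(-1/41404) = -14217*(-1/41404) = 14217/41404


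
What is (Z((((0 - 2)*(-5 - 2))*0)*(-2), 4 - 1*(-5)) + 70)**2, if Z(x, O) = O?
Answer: 6241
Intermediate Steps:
(Z((((0 - 2)*(-5 - 2))*0)*(-2), 4 - 1*(-5)) + 70)**2 = ((4 - 1*(-5)) + 70)**2 = ((4 + 5) + 70)**2 = (9 + 70)**2 = 79**2 = 6241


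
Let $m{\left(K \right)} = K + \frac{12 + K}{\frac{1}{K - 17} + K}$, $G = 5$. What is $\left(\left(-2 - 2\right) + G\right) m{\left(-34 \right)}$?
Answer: $- \frac{57868}{1735} \approx -33.353$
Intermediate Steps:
$m{\left(K \right)} = K + \frac{12 + K}{K + \frac{1}{-17 + K}}$ ($m{\left(K \right)} = K + \frac{12 + K}{\frac{1}{-17 + K} + K} = K + \frac{12 + K}{K + \frac{1}{-17 + K}}$)
$\left(\left(-2 - 2\right) + G\right) m{\left(-34 \right)} = \left(\left(-2 - 2\right) + 5\right) \frac{-204 + \left(-34\right)^{3} - 16 \left(-34\right)^{2} - -136}{1 + \left(-34\right)^{2} - -578} = \left(-4 + 5\right) \frac{-204 - 39304 - 18496 + 136}{1 + 1156 + 578} = 1 \frac{-204 - 39304 - 18496 + 136}{1735} = 1 \cdot \frac{1}{1735} \left(-57868\right) = 1 \left(- \frac{57868}{1735}\right) = - \frac{57868}{1735}$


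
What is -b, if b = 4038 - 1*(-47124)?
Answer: -51162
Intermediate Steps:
b = 51162 (b = 4038 + 47124 = 51162)
-b = -1*51162 = -51162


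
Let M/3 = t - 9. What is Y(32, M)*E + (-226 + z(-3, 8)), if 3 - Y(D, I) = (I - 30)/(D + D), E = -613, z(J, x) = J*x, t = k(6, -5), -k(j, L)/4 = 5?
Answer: -205417/64 ≈ -3209.6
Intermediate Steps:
k(j, L) = -20 (k(j, L) = -4*5 = -20)
t = -20
M = -87 (M = 3*(-20 - 9) = 3*(-29) = -87)
Y(D, I) = 3 - (-30 + I)/(2*D) (Y(D, I) = 3 - (I - 30)/(D + D) = 3 - (-30 + I)/(2*D))
Y(32, M)*E + (-226 + z(-3, 8)) = ((½)*(30 - 1*(-87) + 6*32)/32)*(-613) + (-226 - 3*8) = ((½)*(1/32)*(30 + 87 + 192))*(-613) + (-226 - 24) = ((½)*(1/32)*309)*(-613) - 250 = (309/64)*(-613) - 250 = -189417/64 - 250 = -205417/64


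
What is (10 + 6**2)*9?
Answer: 414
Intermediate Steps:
(10 + 6**2)*9 = (10 + 36)*9 = 46*9 = 414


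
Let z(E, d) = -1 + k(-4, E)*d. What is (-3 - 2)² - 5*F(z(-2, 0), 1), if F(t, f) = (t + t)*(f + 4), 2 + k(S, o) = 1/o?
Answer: 75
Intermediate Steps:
k(S, o) = -2 + 1/o
z(E, d) = -1 + d*(-2 + 1/E) (z(E, d) = -1 + (-2 + 1/E)*d = -1 + d*(-2 + 1/E))
F(t, f) = 2*t*(4 + f) (F(t, f) = (2*t)*(4 + f) = 2*t*(4 + f))
(-3 - 2)² - 5*F(z(-2, 0), 1) = (-3 - 2)² - 10*(-1 - 2*0 + 0/(-2))*(4 + 1) = (-5)² - 10*(-1 + 0 + 0*(-½))*5 = 25 - 10*(-1 + 0 + 0)*5 = 25 - 10*(-1)*5 = 25 - 5*(-10) = 25 + 50 = 75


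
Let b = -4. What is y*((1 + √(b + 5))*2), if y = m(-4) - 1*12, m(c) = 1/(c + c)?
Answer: -97/2 ≈ -48.500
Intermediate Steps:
m(c) = 1/(2*c)
y = -97/8 (y = (½)/(-4) - 1*12 = (½)*(-¼) - 12 = -⅛ - 12 = -97/8 ≈ -12.125)
y*((1 + √(b + 5))*2) = -97*(1 + √(-4 + 5))*2/8 = -97*(1 + √1)*2/8 = -97*(1 + 1)*2/8 = -97*2/4 = -97/8*4 = -97/2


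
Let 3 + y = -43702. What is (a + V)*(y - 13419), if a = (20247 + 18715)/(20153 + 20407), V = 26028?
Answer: -7538473211201/5070 ≈ -1.4869e+9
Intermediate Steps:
y = -43705 (y = -3 - 43702 = -43705)
a = 19481/20280 (a = 38962/40560 = 38962*(1/40560) = 19481/20280 ≈ 0.96060)
(a + V)*(y - 13419) = (19481/20280 + 26028)*(-43705 - 13419) = (527867321/20280)*(-57124) = -7538473211201/5070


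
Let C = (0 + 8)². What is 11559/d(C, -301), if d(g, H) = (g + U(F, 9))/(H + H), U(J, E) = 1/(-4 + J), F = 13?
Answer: -62626662/577 ≈ -1.0854e+5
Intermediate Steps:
C = 64 (C = 8² = 64)
d(g, H) = (⅑ + g)/(2*H) (d(g, H) = (g + 1/(-4 + 13))/(H + H) = (g + 1/9)/((2*H)) = (g + ⅑)*(1/(2*H)) = (⅑ + g)*(1/(2*H)) = (⅑ + g)/(2*H))
11559/d(C, -301) = 11559/(((1/18)*(1 + 9*64)/(-301))) = 11559/(((1/18)*(-1/301)*(1 + 576))) = 11559/(((1/18)*(-1/301)*577)) = 11559/(-577/5418) = 11559*(-5418/577) = -62626662/577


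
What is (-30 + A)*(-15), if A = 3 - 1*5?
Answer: 480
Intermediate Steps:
A = -2 (A = 3 - 5 = -2)
(-30 + A)*(-15) = (-30 - 2)*(-15) = -32*(-15) = 480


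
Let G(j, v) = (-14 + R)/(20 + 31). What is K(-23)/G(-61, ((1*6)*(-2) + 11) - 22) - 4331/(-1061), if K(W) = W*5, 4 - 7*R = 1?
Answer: 8794160/20159 ≈ 436.24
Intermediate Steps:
R = 3/7 (R = 4/7 - ⅐*1 = 4/7 - ⅐ = 3/7 ≈ 0.42857)
G(j, v) = -95/357 (G(j, v) = (-14 + 3/7)/(20 + 31) = -95/7/51 = -95/7*1/51 = -95/357)
K(W) = 5*W
K(-23)/G(-61, ((1*6)*(-2) + 11) - 22) - 4331/(-1061) = (5*(-23))/(-95/357) - 4331/(-1061) = -115*(-357/95) - 4331*(-1/1061) = 8211/19 + 4331/1061 = 8794160/20159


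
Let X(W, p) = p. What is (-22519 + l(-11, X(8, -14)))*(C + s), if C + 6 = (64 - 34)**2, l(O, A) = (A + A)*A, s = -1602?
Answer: 15665916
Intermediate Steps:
l(O, A) = 2*A**2 (l(O, A) = (2*A)*A = 2*A**2)
C = 894 (C = -6 + (64 - 34)**2 = -6 + 30**2 = -6 + 900 = 894)
(-22519 + l(-11, X(8, -14)))*(C + s) = (-22519 + 2*(-14)**2)*(894 - 1602) = (-22519 + 2*196)*(-708) = (-22519 + 392)*(-708) = -22127*(-708) = 15665916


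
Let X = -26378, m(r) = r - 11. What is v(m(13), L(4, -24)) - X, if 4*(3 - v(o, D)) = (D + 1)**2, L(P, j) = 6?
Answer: 105475/4 ≈ 26369.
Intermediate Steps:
m(r) = -11 + r
v(o, D) = 3 - (1 + D)**2/4 (v(o, D) = 3 - (D + 1)**2/4 = 3 - (1 + D)**2/4)
v(m(13), L(4, -24)) - X = (3 - (1 + 6)**2/4) - 1*(-26378) = (3 - 1/4*7**2) + 26378 = (3 - 1/4*49) + 26378 = (3 - 49/4) + 26378 = -37/4 + 26378 = 105475/4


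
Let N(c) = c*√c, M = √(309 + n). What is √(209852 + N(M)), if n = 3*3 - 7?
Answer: √(209852 + 311^(¾)) ≈ 458.18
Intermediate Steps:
n = 2 (n = 9 - 7 = 2)
M = √311 (M = √(309 + 2) = √311 ≈ 17.635)
N(c) = c^(3/2)
√(209852 + N(M)) = √(209852 + (√311)^(3/2)) = √(209852 + 311^(¾))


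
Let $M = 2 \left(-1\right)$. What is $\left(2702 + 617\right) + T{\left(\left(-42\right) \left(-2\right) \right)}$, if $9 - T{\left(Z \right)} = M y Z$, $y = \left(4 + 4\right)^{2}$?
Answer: $14080$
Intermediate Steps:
$y = 64$ ($y = 8^{2} = 64$)
$M = -2$
$T{\left(Z \right)} = 9 + 128 Z$ ($T{\left(Z \right)} = 9 - \left(-2\right) 64 Z = 9 - - 128 Z = 9 + 128 Z$)
$\left(2702 + 617\right) + T{\left(\left(-42\right) \left(-2\right) \right)} = \left(2702 + 617\right) + \left(9 + 128 \left(\left(-42\right) \left(-2\right)\right)\right) = 3319 + \left(9 + 128 \cdot 84\right) = 3319 + \left(9 + 10752\right) = 3319 + 10761 = 14080$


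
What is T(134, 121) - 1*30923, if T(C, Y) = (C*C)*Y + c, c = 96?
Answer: 2141849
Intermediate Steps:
T(C, Y) = 96 + Y*C² (T(C, Y) = (C*C)*Y + 96 = C²*Y + 96 = Y*C² + 96 = 96 + Y*C²)
T(134, 121) - 1*30923 = (96 + 121*134²) - 1*30923 = (96 + 121*17956) - 30923 = (96 + 2172676) - 30923 = 2172772 - 30923 = 2141849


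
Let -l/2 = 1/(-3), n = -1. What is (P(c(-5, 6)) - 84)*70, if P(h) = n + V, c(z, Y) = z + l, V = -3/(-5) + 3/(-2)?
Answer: -6013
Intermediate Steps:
l = 2/3 (l = -2/(-3) = -2*(-1)/3 = -2*(-1/3) = 2/3 ≈ 0.66667)
V = -9/10 (V = -3*(-1/5) + 3*(-1/2) = 3/5 - 3/2 = -9/10 ≈ -0.90000)
c(z, Y) = 2/3 + z (c(z, Y) = z + 2/3 = 2/3 + z)
P(h) = -19/10 (P(h) = -1 - 9/10 = -19/10)
(P(c(-5, 6)) - 84)*70 = (-19/10 - 84)*70 = -859/10*70 = -6013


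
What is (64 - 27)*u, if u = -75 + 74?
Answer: -37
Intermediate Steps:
u = -1
(64 - 27)*u = (64 - 27)*(-1) = 37*(-1) = -37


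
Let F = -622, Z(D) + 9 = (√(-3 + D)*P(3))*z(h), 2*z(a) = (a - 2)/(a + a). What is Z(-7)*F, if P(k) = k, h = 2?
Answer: 5598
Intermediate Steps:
z(a) = (-2 + a)/(4*a) (z(a) = ((a - 2)/(a + a))/2 = ((-2 + a)/((2*a)))/2 = ((-2 + a)*(1/(2*a)))/2 = ((-2 + a)/(2*a))/2 = (-2 + a)/(4*a))
Z(D) = -9 (Z(D) = -9 + (√(-3 + D)*3)*((¼)*(-2 + 2)/2) = -9 + (3*√(-3 + D))*((¼)*(½)*0) = -9 + (3*√(-3 + D))*0 = -9 + 0 = -9)
Z(-7)*F = -9*(-622) = 5598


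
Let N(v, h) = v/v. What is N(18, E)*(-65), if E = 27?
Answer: -65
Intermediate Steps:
N(v, h) = 1
N(18, E)*(-65) = 1*(-65) = -65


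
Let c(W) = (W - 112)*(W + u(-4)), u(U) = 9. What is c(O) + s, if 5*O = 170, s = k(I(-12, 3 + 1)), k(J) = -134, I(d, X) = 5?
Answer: -3488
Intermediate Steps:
s = -134
O = 34 (O = (⅕)*170 = 34)
c(W) = (-112 + W)*(9 + W) (c(W) = (W - 112)*(W + 9) = (-112 + W)*(9 + W))
c(O) + s = (-1008 + 34² - 103*34) - 134 = (-1008 + 1156 - 3502) - 134 = -3354 - 134 = -3488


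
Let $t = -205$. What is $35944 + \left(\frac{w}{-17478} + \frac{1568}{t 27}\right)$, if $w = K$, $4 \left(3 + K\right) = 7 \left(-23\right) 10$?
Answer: $\frac{772716364013}{21497940} \approx 35944.0$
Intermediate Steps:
$K = - \frac{811}{2}$ ($K = -3 + \frac{7 \left(-23\right) 10}{4} = -3 + \frac{\left(-161\right) 10}{4} = -3 + \frac{1}{4} \left(-1610\right) = -3 - \frac{805}{2} = - \frac{811}{2} \approx -405.5$)
$w = - \frac{811}{2} \approx -405.5$
$35944 + \left(\frac{w}{-17478} + \frac{1568}{t 27}\right) = 35944 + \left(- \frac{811}{2 \left(-17478\right)} + \frac{1568}{\left(-205\right) 27}\right) = 35944 + \left(\left(- \frac{811}{2}\right) \left(- \frac{1}{17478}\right) + \frac{1568}{-5535}\right) = 35944 + \left(\frac{811}{34956} + 1568 \left(- \frac{1}{5535}\right)\right) = 35944 + \left(\frac{811}{34956} - \frac{1568}{5535}\right) = 35944 - \frac{5591347}{21497940} = \frac{772716364013}{21497940}$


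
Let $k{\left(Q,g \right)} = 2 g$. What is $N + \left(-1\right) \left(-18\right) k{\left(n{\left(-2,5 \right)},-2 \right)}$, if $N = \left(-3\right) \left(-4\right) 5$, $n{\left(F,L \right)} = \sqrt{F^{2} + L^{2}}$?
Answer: $-12$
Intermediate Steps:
$N = 60$ ($N = 12 \cdot 5 = 60$)
$N + \left(-1\right) \left(-18\right) k{\left(n{\left(-2,5 \right)},-2 \right)} = 60 + \left(-1\right) \left(-18\right) 2 \left(-2\right) = 60 + 18 \left(-4\right) = 60 - 72 = -12$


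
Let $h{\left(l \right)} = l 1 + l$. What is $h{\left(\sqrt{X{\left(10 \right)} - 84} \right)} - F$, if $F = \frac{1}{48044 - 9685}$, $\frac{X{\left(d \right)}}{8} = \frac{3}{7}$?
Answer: $- \frac{1}{38359} + \frac{4 i \sqrt{987}}{7} \approx -2.6069 \cdot 10^{-5} + 17.952 i$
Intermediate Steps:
$X{\left(d \right)} = \frac{24}{7}$ ($X{\left(d \right)} = 8 \cdot \frac{3}{7} = \frac{24}{7}$)
$h{\left(l \right)} = 2 l$ ($h{\left(l \right)} = l + l = 2 l$)
$F = \frac{1}{38359} \approx 2.6069 \cdot 10^{-5}$
$h{\left(\sqrt{X{\left(10 \right)} - 84} \right)} - F = 2 \sqrt{\frac{24}{7} - 84} - \frac{1}{38359} = 2 \sqrt{- \frac{564}{7}} - \frac{1}{38359} = 2 \frac{2 i \sqrt{987}}{7} - \frac{1}{38359} = \frac{4 i \sqrt{987}}{7} - \frac{1}{38359} = - \frac{1}{38359} + \frac{4 i \sqrt{987}}{7}$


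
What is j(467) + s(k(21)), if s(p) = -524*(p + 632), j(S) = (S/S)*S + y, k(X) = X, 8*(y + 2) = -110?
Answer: -1366883/4 ≈ -3.4172e+5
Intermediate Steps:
y = -63/4 (y = -2 + (1/8)*(-110) = -2 - 55/4 = -63/4 ≈ -15.750)
j(S) = -63/4 + S (j(S) = (S/S)*S - 63/4 = 1*S - 63/4 = S - 63/4 = -63/4 + S)
s(p) = -331168 - 524*p (s(p) = -524*(632 + p) = -331168 - 524*p)
j(467) + s(k(21)) = (-63/4 + 467) + (-331168 - 524*21) = 1805/4 + (-331168 - 11004) = 1805/4 - 342172 = -1366883/4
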